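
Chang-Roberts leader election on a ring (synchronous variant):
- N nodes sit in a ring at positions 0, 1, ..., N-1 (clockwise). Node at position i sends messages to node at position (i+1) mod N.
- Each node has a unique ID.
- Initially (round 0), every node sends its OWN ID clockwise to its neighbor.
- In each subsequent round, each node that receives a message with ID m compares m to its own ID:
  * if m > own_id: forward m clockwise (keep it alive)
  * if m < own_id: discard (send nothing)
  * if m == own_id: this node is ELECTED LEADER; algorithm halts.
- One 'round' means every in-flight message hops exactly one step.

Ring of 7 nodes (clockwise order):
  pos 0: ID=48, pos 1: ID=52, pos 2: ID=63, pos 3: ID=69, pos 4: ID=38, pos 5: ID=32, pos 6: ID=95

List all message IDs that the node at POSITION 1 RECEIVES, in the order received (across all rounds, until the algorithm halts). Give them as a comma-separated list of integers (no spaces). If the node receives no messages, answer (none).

Answer: 48,95

Derivation:
Round 1: pos1(id52) recv 48: drop; pos2(id63) recv 52: drop; pos3(id69) recv 63: drop; pos4(id38) recv 69: fwd; pos5(id32) recv 38: fwd; pos6(id95) recv 32: drop; pos0(id48) recv 95: fwd
Round 2: pos5(id32) recv 69: fwd; pos6(id95) recv 38: drop; pos1(id52) recv 95: fwd
Round 3: pos6(id95) recv 69: drop; pos2(id63) recv 95: fwd
Round 4: pos3(id69) recv 95: fwd
Round 5: pos4(id38) recv 95: fwd
Round 6: pos5(id32) recv 95: fwd
Round 7: pos6(id95) recv 95: ELECTED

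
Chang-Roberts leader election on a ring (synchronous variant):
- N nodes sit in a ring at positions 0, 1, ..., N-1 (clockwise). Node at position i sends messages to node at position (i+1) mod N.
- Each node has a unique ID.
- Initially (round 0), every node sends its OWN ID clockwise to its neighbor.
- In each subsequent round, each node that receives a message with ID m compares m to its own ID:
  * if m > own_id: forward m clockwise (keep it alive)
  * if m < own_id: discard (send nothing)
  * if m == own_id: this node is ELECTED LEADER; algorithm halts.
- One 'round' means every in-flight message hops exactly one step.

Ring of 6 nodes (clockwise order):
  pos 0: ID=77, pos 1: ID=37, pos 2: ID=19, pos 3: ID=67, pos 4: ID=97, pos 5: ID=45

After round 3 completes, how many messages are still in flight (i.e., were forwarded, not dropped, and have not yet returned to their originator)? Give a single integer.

Round 1: pos1(id37) recv 77: fwd; pos2(id19) recv 37: fwd; pos3(id67) recv 19: drop; pos4(id97) recv 67: drop; pos5(id45) recv 97: fwd; pos0(id77) recv 45: drop
Round 2: pos2(id19) recv 77: fwd; pos3(id67) recv 37: drop; pos0(id77) recv 97: fwd
Round 3: pos3(id67) recv 77: fwd; pos1(id37) recv 97: fwd
After round 3: 2 messages still in flight

Answer: 2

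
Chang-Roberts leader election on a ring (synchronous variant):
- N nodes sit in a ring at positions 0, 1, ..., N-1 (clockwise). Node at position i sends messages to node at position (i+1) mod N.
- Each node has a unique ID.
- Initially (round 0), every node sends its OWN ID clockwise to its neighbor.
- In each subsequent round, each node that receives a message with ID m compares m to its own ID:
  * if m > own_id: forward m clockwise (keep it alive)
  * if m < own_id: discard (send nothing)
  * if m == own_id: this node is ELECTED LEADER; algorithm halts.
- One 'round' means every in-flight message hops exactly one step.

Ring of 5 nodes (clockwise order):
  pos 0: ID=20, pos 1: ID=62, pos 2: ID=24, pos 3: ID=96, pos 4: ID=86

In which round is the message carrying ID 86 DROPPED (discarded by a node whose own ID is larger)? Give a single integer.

Answer: 4

Derivation:
Round 1: pos1(id62) recv 20: drop; pos2(id24) recv 62: fwd; pos3(id96) recv 24: drop; pos4(id86) recv 96: fwd; pos0(id20) recv 86: fwd
Round 2: pos3(id96) recv 62: drop; pos0(id20) recv 96: fwd; pos1(id62) recv 86: fwd
Round 3: pos1(id62) recv 96: fwd; pos2(id24) recv 86: fwd
Round 4: pos2(id24) recv 96: fwd; pos3(id96) recv 86: drop
Round 5: pos3(id96) recv 96: ELECTED
Message ID 86 originates at pos 4; dropped at pos 3 in round 4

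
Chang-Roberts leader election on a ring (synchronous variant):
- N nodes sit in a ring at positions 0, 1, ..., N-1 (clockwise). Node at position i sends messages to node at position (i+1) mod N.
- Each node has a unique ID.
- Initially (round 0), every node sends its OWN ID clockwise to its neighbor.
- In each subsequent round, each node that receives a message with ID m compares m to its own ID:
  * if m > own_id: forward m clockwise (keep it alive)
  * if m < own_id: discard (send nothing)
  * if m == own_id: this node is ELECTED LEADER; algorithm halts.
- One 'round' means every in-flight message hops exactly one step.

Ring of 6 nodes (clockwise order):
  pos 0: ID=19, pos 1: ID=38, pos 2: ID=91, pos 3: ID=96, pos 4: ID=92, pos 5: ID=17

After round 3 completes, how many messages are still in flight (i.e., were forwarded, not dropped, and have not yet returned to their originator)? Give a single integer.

Round 1: pos1(id38) recv 19: drop; pos2(id91) recv 38: drop; pos3(id96) recv 91: drop; pos4(id92) recv 96: fwd; pos5(id17) recv 92: fwd; pos0(id19) recv 17: drop
Round 2: pos5(id17) recv 96: fwd; pos0(id19) recv 92: fwd
Round 3: pos0(id19) recv 96: fwd; pos1(id38) recv 92: fwd
After round 3: 2 messages still in flight

Answer: 2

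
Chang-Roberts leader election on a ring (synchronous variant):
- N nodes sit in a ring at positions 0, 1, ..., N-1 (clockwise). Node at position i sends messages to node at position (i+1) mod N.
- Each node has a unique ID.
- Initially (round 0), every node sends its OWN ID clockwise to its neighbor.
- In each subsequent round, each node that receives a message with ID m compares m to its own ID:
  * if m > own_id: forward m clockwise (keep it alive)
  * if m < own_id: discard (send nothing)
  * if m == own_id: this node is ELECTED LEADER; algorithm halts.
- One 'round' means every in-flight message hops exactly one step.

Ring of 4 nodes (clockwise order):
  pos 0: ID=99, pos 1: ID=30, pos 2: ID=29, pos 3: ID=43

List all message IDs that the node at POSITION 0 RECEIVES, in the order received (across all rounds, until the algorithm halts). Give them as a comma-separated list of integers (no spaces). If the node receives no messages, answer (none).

Round 1: pos1(id30) recv 99: fwd; pos2(id29) recv 30: fwd; pos3(id43) recv 29: drop; pos0(id99) recv 43: drop
Round 2: pos2(id29) recv 99: fwd; pos3(id43) recv 30: drop
Round 3: pos3(id43) recv 99: fwd
Round 4: pos0(id99) recv 99: ELECTED

Answer: 43,99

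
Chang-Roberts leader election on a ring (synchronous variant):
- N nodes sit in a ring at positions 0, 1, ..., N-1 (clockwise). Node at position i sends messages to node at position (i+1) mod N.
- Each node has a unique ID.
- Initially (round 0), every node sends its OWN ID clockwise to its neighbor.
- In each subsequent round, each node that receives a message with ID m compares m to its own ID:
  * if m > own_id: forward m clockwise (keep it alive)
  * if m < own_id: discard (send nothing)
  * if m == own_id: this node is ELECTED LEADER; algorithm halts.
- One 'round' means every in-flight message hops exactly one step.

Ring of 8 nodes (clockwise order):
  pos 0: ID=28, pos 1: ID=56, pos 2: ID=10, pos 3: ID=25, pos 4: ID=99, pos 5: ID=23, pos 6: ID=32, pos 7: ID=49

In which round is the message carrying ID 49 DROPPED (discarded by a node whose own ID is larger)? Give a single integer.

Answer: 2

Derivation:
Round 1: pos1(id56) recv 28: drop; pos2(id10) recv 56: fwd; pos3(id25) recv 10: drop; pos4(id99) recv 25: drop; pos5(id23) recv 99: fwd; pos6(id32) recv 23: drop; pos7(id49) recv 32: drop; pos0(id28) recv 49: fwd
Round 2: pos3(id25) recv 56: fwd; pos6(id32) recv 99: fwd; pos1(id56) recv 49: drop
Round 3: pos4(id99) recv 56: drop; pos7(id49) recv 99: fwd
Round 4: pos0(id28) recv 99: fwd
Round 5: pos1(id56) recv 99: fwd
Round 6: pos2(id10) recv 99: fwd
Round 7: pos3(id25) recv 99: fwd
Round 8: pos4(id99) recv 99: ELECTED
Message ID 49 originates at pos 7; dropped at pos 1 in round 2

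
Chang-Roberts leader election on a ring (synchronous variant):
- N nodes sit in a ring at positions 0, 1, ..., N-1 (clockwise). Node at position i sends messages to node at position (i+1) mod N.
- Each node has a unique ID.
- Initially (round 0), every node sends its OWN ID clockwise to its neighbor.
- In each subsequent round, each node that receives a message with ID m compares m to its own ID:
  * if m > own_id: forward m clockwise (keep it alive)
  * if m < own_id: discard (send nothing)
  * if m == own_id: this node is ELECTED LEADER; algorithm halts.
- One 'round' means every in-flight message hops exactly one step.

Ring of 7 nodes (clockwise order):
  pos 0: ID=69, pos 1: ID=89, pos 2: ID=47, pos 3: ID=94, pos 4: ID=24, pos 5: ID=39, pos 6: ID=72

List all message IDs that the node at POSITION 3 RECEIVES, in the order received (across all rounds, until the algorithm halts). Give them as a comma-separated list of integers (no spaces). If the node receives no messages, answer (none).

Answer: 47,89,94

Derivation:
Round 1: pos1(id89) recv 69: drop; pos2(id47) recv 89: fwd; pos3(id94) recv 47: drop; pos4(id24) recv 94: fwd; pos5(id39) recv 24: drop; pos6(id72) recv 39: drop; pos0(id69) recv 72: fwd
Round 2: pos3(id94) recv 89: drop; pos5(id39) recv 94: fwd; pos1(id89) recv 72: drop
Round 3: pos6(id72) recv 94: fwd
Round 4: pos0(id69) recv 94: fwd
Round 5: pos1(id89) recv 94: fwd
Round 6: pos2(id47) recv 94: fwd
Round 7: pos3(id94) recv 94: ELECTED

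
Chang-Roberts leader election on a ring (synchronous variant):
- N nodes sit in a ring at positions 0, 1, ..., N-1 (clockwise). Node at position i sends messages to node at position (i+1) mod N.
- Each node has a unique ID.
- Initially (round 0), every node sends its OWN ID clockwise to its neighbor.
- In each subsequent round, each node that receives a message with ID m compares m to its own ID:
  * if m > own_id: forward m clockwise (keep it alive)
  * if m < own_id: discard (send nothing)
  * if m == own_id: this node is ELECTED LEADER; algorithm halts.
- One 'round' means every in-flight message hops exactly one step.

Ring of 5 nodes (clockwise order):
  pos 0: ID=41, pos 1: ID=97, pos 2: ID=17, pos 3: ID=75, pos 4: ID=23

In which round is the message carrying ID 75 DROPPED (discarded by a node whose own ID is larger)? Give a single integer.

Answer: 3

Derivation:
Round 1: pos1(id97) recv 41: drop; pos2(id17) recv 97: fwd; pos3(id75) recv 17: drop; pos4(id23) recv 75: fwd; pos0(id41) recv 23: drop
Round 2: pos3(id75) recv 97: fwd; pos0(id41) recv 75: fwd
Round 3: pos4(id23) recv 97: fwd; pos1(id97) recv 75: drop
Round 4: pos0(id41) recv 97: fwd
Round 5: pos1(id97) recv 97: ELECTED
Message ID 75 originates at pos 3; dropped at pos 1 in round 3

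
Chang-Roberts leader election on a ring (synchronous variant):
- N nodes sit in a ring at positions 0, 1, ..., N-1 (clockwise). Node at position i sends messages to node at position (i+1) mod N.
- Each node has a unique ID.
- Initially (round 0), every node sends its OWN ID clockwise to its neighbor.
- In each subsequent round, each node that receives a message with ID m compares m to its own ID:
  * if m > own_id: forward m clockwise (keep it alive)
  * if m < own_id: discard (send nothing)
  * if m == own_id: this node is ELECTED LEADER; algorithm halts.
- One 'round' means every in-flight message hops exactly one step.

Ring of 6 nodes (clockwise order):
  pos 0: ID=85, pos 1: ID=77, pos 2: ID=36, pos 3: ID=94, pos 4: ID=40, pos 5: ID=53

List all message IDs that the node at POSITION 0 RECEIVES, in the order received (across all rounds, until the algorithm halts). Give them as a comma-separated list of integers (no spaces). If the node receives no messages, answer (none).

Round 1: pos1(id77) recv 85: fwd; pos2(id36) recv 77: fwd; pos3(id94) recv 36: drop; pos4(id40) recv 94: fwd; pos5(id53) recv 40: drop; pos0(id85) recv 53: drop
Round 2: pos2(id36) recv 85: fwd; pos3(id94) recv 77: drop; pos5(id53) recv 94: fwd
Round 3: pos3(id94) recv 85: drop; pos0(id85) recv 94: fwd
Round 4: pos1(id77) recv 94: fwd
Round 5: pos2(id36) recv 94: fwd
Round 6: pos3(id94) recv 94: ELECTED

Answer: 53,94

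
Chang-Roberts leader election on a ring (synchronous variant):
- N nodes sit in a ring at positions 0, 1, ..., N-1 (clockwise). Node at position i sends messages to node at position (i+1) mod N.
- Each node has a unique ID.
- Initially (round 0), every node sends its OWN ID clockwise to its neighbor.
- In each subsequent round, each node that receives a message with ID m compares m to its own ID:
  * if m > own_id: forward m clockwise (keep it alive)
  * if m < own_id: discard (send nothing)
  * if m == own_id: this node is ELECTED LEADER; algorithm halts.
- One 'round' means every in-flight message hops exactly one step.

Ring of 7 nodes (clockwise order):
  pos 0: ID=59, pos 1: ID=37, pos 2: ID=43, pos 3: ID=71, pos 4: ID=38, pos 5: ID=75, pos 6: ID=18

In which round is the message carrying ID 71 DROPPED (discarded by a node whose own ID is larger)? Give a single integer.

Round 1: pos1(id37) recv 59: fwd; pos2(id43) recv 37: drop; pos3(id71) recv 43: drop; pos4(id38) recv 71: fwd; pos5(id75) recv 38: drop; pos6(id18) recv 75: fwd; pos0(id59) recv 18: drop
Round 2: pos2(id43) recv 59: fwd; pos5(id75) recv 71: drop; pos0(id59) recv 75: fwd
Round 3: pos3(id71) recv 59: drop; pos1(id37) recv 75: fwd
Round 4: pos2(id43) recv 75: fwd
Round 5: pos3(id71) recv 75: fwd
Round 6: pos4(id38) recv 75: fwd
Round 7: pos5(id75) recv 75: ELECTED
Message ID 71 originates at pos 3; dropped at pos 5 in round 2

Answer: 2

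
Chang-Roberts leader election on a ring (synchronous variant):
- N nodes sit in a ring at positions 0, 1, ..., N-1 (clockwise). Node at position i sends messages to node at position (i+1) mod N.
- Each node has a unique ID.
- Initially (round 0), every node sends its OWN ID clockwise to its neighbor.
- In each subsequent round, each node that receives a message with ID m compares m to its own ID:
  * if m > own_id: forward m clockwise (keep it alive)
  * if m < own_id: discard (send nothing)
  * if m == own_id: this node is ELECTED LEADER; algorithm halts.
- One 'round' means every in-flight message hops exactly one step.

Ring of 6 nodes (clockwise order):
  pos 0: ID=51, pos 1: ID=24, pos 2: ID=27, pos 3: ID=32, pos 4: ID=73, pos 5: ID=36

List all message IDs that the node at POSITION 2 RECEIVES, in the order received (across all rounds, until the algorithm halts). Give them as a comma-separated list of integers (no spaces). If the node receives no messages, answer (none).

Answer: 24,51,73

Derivation:
Round 1: pos1(id24) recv 51: fwd; pos2(id27) recv 24: drop; pos3(id32) recv 27: drop; pos4(id73) recv 32: drop; pos5(id36) recv 73: fwd; pos0(id51) recv 36: drop
Round 2: pos2(id27) recv 51: fwd; pos0(id51) recv 73: fwd
Round 3: pos3(id32) recv 51: fwd; pos1(id24) recv 73: fwd
Round 4: pos4(id73) recv 51: drop; pos2(id27) recv 73: fwd
Round 5: pos3(id32) recv 73: fwd
Round 6: pos4(id73) recv 73: ELECTED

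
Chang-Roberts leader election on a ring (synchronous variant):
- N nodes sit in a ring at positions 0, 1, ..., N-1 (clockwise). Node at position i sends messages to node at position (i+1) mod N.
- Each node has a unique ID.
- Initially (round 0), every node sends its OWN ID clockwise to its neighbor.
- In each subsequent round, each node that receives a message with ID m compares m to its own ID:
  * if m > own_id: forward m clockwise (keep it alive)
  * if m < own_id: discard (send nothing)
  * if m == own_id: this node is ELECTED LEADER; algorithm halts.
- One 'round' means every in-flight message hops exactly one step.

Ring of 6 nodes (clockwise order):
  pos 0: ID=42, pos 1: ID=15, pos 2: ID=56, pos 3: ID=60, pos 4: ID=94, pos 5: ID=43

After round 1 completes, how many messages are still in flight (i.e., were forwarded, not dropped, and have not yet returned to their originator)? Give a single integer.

Answer: 3

Derivation:
Round 1: pos1(id15) recv 42: fwd; pos2(id56) recv 15: drop; pos3(id60) recv 56: drop; pos4(id94) recv 60: drop; pos5(id43) recv 94: fwd; pos0(id42) recv 43: fwd
After round 1: 3 messages still in flight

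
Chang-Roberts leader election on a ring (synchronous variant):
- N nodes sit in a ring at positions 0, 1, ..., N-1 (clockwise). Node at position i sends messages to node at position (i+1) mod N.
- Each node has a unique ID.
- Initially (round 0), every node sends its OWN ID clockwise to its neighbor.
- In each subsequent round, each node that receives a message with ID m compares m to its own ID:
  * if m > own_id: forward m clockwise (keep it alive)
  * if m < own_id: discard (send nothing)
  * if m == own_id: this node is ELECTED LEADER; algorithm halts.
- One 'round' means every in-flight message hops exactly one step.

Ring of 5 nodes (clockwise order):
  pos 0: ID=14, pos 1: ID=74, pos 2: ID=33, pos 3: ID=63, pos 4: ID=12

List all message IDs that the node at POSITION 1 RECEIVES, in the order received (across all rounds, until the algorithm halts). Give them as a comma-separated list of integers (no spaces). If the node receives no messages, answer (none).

Answer: 14,63,74

Derivation:
Round 1: pos1(id74) recv 14: drop; pos2(id33) recv 74: fwd; pos3(id63) recv 33: drop; pos4(id12) recv 63: fwd; pos0(id14) recv 12: drop
Round 2: pos3(id63) recv 74: fwd; pos0(id14) recv 63: fwd
Round 3: pos4(id12) recv 74: fwd; pos1(id74) recv 63: drop
Round 4: pos0(id14) recv 74: fwd
Round 5: pos1(id74) recv 74: ELECTED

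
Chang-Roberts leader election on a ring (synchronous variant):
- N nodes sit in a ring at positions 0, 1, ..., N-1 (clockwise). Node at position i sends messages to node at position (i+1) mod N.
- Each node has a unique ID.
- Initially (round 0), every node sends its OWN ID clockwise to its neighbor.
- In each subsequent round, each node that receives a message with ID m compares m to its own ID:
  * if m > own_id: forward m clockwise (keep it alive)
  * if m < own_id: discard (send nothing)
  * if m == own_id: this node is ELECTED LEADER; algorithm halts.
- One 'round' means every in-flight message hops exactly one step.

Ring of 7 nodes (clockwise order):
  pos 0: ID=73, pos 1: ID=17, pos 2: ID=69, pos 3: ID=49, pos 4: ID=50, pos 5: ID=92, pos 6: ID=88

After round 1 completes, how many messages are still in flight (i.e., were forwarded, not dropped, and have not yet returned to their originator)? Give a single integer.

Round 1: pos1(id17) recv 73: fwd; pos2(id69) recv 17: drop; pos3(id49) recv 69: fwd; pos4(id50) recv 49: drop; pos5(id92) recv 50: drop; pos6(id88) recv 92: fwd; pos0(id73) recv 88: fwd
After round 1: 4 messages still in flight

Answer: 4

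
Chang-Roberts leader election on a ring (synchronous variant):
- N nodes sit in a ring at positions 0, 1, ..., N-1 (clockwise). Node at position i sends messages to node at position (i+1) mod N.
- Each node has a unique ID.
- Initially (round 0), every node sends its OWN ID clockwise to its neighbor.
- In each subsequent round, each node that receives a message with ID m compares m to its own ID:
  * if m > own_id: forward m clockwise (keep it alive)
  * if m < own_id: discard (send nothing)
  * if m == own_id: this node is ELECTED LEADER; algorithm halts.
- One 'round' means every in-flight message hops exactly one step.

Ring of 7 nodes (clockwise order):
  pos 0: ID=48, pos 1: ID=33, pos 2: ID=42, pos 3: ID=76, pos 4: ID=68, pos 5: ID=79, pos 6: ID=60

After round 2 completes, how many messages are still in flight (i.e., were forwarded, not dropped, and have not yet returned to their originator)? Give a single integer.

Round 1: pos1(id33) recv 48: fwd; pos2(id42) recv 33: drop; pos3(id76) recv 42: drop; pos4(id68) recv 76: fwd; pos5(id79) recv 68: drop; pos6(id60) recv 79: fwd; pos0(id48) recv 60: fwd
Round 2: pos2(id42) recv 48: fwd; pos5(id79) recv 76: drop; pos0(id48) recv 79: fwd; pos1(id33) recv 60: fwd
After round 2: 3 messages still in flight

Answer: 3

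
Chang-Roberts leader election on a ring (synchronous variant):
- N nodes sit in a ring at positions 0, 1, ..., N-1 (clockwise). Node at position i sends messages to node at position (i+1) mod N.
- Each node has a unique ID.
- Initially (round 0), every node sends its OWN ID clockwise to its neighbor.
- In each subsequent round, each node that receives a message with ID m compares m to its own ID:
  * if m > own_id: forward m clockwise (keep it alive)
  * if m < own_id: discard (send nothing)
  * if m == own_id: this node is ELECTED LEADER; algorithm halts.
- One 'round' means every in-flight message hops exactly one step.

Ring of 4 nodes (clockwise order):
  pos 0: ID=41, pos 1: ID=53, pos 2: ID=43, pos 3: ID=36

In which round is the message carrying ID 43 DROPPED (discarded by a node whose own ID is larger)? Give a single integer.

Answer: 3

Derivation:
Round 1: pos1(id53) recv 41: drop; pos2(id43) recv 53: fwd; pos3(id36) recv 43: fwd; pos0(id41) recv 36: drop
Round 2: pos3(id36) recv 53: fwd; pos0(id41) recv 43: fwd
Round 3: pos0(id41) recv 53: fwd; pos1(id53) recv 43: drop
Round 4: pos1(id53) recv 53: ELECTED
Message ID 43 originates at pos 2; dropped at pos 1 in round 3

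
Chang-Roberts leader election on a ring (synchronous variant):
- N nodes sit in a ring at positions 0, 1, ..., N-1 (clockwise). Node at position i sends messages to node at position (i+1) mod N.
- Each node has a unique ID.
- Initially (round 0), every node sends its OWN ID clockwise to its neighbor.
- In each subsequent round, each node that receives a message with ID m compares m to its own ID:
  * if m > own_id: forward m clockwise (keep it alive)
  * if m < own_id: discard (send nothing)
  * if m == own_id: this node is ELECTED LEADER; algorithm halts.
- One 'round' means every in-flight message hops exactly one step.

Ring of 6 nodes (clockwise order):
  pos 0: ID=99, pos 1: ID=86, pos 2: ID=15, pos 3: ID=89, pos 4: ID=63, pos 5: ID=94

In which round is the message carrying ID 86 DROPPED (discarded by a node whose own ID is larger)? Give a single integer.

Answer: 2

Derivation:
Round 1: pos1(id86) recv 99: fwd; pos2(id15) recv 86: fwd; pos3(id89) recv 15: drop; pos4(id63) recv 89: fwd; pos5(id94) recv 63: drop; pos0(id99) recv 94: drop
Round 2: pos2(id15) recv 99: fwd; pos3(id89) recv 86: drop; pos5(id94) recv 89: drop
Round 3: pos3(id89) recv 99: fwd
Round 4: pos4(id63) recv 99: fwd
Round 5: pos5(id94) recv 99: fwd
Round 6: pos0(id99) recv 99: ELECTED
Message ID 86 originates at pos 1; dropped at pos 3 in round 2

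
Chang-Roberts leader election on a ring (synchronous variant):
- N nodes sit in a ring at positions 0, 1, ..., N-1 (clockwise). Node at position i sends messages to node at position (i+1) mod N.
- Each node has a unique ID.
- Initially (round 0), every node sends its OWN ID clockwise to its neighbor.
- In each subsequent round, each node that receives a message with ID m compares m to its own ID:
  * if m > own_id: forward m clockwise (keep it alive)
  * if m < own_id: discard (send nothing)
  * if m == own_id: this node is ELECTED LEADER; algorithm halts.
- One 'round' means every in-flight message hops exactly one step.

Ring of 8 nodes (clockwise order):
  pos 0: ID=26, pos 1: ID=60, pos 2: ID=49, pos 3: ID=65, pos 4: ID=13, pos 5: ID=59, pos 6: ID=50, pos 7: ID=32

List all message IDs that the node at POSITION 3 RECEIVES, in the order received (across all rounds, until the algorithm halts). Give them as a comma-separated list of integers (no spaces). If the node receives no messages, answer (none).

Round 1: pos1(id60) recv 26: drop; pos2(id49) recv 60: fwd; pos3(id65) recv 49: drop; pos4(id13) recv 65: fwd; pos5(id59) recv 13: drop; pos6(id50) recv 59: fwd; pos7(id32) recv 50: fwd; pos0(id26) recv 32: fwd
Round 2: pos3(id65) recv 60: drop; pos5(id59) recv 65: fwd; pos7(id32) recv 59: fwd; pos0(id26) recv 50: fwd; pos1(id60) recv 32: drop
Round 3: pos6(id50) recv 65: fwd; pos0(id26) recv 59: fwd; pos1(id60) recv 50: drop
Round 4: pos7(id32) recv 65: fwd; pos1(id60) recv 59: drop
Round 5: pos0(id26) recv 65: fwd
Round 6: pos1(id60) recv 65: fwd
Round 7: pos2(id49) recv 65: fwd
Round 8: pos3(id65) recv 65: ELECTED

Answer: 49,60,65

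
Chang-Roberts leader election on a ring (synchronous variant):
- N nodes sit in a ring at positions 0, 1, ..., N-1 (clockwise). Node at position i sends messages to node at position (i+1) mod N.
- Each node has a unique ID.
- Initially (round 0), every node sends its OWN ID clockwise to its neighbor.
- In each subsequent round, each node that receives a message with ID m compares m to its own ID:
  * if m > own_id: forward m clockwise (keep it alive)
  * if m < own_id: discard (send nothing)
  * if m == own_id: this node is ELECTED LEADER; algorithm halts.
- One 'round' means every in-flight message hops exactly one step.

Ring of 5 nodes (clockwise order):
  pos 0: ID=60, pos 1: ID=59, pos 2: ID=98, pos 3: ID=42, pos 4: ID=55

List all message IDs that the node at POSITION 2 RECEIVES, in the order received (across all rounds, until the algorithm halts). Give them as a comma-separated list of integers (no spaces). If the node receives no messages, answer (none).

Answer: 59,60,98

Derivation:
Round 1: pos1(id59) recv 60: fwd; pos2(id98) recv 59: drop; pos3(id42) recv 98: fwd; pos4(id55) recv 42: drop; pos0(id60) recv 55: drop
Round 2: pos2(id98) recv 60: drop; pos4(id55) recv 98: fwd
Round 3: pos0(id60) recv 98: fwd
Round 4: pos1(id59) recv 98: fwd
Round 5: pos2(id98) recv 98: ELECTED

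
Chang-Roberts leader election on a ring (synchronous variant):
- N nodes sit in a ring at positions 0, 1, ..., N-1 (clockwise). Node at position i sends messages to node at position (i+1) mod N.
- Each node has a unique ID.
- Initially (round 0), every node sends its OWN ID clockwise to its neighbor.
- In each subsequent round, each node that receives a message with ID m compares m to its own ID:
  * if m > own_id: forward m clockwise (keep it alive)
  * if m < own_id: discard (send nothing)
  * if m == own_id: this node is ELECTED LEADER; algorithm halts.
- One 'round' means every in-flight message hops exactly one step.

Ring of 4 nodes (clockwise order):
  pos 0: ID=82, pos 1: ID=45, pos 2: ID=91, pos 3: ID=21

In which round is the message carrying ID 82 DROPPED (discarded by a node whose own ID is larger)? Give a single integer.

Round 1: pos1(id45) recv 82: fwd; pos2(id91) recv 45: drop; pos3(id21) recv 91: fwd; pos0(id82) recv 21: drop
Round 2: pos2(id91) recv 82: drop; pos0(id82) recv 91: fwd
Round 3: pos1(id45) recv 91: fwd
Round 4: pos2(id91) recv 91: ELECTED
Message ID 82 originates at pos 0; dropped at pos 2 in round 2

Answer: 2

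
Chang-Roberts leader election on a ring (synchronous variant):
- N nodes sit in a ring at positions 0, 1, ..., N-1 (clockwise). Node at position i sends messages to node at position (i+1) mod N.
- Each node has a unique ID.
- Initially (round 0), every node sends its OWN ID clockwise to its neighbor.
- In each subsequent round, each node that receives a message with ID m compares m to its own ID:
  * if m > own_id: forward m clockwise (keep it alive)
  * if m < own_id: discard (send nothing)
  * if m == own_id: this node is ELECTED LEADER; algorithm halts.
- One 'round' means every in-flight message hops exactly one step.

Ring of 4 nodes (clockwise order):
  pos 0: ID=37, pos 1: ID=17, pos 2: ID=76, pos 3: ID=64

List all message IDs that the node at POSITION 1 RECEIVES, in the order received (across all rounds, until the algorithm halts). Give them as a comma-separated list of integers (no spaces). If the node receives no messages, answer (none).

Answer: 37,64,76

Derivation:
Round 1: pos1(id17) recv 37: fwd; pos2(id76) recv 17: drop; pos3(id64) recv 76: fwd; pos0(id37) recv 64: fwd
Round 2: pos2(id76) recv 37: drop; pos0(id37) recv 76: fwd; pos1(id17) recv 64: fwd
Round 3: pos1(id17) recv 76: fwd; pos2(id76) recv 64: drop
Round 4: pos2(id76) recv 76: ELECTED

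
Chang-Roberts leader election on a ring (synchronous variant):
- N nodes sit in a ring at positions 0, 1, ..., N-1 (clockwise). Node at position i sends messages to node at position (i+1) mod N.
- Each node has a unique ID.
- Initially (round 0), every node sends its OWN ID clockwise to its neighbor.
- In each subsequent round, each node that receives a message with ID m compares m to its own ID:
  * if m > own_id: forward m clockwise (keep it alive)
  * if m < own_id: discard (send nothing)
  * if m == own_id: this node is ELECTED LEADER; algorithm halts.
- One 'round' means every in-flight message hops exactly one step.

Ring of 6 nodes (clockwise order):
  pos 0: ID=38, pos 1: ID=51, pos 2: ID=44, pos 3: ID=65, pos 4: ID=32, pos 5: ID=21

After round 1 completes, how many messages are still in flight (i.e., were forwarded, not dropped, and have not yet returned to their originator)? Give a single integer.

Answer: 3

Derivation:
Round 1: pos1(id51) recv 38: drop; pos2(id44) recv 51: fwd; pos3(id65) recv 44: drop; pos4(id32) recv 65: fwd; pos5(id21) recv 32: fwd; pos0(id38) recv 21: drop
After round 1: 3 messages still in flight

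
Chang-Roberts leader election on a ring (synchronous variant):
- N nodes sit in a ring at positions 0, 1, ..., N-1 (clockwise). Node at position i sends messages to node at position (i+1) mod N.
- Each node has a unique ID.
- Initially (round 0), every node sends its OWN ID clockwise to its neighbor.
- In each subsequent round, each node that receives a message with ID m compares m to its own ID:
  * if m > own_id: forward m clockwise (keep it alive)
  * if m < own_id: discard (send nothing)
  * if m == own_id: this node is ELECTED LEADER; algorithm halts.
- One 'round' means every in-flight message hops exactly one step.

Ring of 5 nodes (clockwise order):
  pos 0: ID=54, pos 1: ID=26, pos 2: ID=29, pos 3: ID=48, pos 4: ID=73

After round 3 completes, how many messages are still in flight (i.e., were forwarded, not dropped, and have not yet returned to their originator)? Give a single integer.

Answer: 2

Derivation:
Round 1: pos1(id26) recv 54: fwd; pos2(id29) recv 26: drop; pos3(id48) recv 29: drop; pos4(id73) recv 48: drop; pos0(id54) recv 73: fwd
Round 2: pos2(id29) recv 54: fwd; pos1(id26) recv 73: fwd
Round 3: pos3(id48) recv 54: fwd; pos2(id29) recv 73: fwd
After round 3: 2 messages still in flight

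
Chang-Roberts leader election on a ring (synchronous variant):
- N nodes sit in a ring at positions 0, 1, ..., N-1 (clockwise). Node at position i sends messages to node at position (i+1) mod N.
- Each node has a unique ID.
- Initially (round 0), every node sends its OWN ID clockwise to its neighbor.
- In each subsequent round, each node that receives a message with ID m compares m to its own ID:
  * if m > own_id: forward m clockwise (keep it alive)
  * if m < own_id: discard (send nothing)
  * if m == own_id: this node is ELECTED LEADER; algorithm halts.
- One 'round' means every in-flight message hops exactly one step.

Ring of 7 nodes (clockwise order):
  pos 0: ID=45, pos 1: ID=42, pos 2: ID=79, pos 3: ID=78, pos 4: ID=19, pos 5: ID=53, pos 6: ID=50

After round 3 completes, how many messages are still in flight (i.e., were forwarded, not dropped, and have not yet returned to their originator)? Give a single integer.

Round 1: pos1(id42) recv 45: fwd; pos2(id79) recv 42: drop; pos3(id78) recv 79: fwd; pos4(id19) recv 78: fwd; pos5(id53) recv 19: drop; pos6(id50) recv 53: fwd; pos0(id45) recv 50: fwd
Round 2: pos2(id79) recv 45: drop; pos4(id19) recv 79: fwd; pos5(id53) recv 78: fwd; pos0(id45) recv 53: fwd; pos1(id42) recv 50: fwd
Round 3: pos5(id53) recv 79: fwd; pos6(id50) recv 78: fwd; pos1(id42) recv 53: fwd; pos2(id79) recv 50: drop
After round 3: 3 messages still in flight

Answer: 3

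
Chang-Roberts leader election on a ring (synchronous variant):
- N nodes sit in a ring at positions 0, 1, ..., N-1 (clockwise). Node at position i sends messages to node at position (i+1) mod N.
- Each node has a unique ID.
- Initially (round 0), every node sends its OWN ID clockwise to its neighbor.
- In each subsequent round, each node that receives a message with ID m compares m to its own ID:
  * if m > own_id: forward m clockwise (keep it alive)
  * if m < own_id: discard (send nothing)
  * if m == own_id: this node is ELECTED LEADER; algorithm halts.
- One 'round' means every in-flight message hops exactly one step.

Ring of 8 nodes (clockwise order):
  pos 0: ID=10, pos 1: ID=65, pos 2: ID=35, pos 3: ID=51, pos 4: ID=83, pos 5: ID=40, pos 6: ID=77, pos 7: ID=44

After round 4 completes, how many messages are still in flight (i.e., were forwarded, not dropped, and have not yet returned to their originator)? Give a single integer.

Round 1: pos1(id65) recv 10: drop; pos2(id35) recv 65: fwd; pos3(id51) recv 35: drop; pos4(id83) recv 51: drop; pos5(id40) recv 83: fwd; pos6(id77) recv 40: drop; pos7(id44) recv 77: fwd; pos0(id10) recv 44: fwd
Round 2: pos3(id51) recv 65: fwd; pos6(id77) recv 83: fwd; pos0(id10) recv 77: fwd; pos1(id65) recv 44: drop
Round 3: pos4(id83) recv 65: drop; pos7(id44) recv 83: fwd; pos1(id65) recv 77: fwd
Round 4: pos0(id10) recv 83: fwd; pos2(id35) recv 77: fwd
After round 4: 2 messages still in flight

Answer: 2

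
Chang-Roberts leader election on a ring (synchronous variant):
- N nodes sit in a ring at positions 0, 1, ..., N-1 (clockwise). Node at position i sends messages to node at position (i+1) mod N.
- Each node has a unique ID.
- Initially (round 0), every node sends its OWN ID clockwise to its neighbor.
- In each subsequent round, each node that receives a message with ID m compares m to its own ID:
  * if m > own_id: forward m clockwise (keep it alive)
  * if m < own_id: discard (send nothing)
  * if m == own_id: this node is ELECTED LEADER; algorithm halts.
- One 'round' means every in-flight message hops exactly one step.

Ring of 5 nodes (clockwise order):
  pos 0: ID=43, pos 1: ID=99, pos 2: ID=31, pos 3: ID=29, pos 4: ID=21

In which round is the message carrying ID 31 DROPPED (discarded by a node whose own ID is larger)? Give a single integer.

Round 1: pos1(id99) recv 43: drop; pos2(id31) recv 99: fwd; pos3(id29) recv 31: fwd; pos4(id21) recv 29: fwd; pos0(id43) recv 21: drop
Round 2: pos3(id29) recv 99: fwd; pos4(id21) recv 31: fwd; pos0(id43) recv 29: drop
Round 3: pos4(id21) recv 99: fwd; pos0(id43) recv 31: drop
Round 4: pos0(id43) recv 99: fwd
Round 5: pos1(id99) recv 99: ELECTED
Message ID 31 originates at pos 2; dropped at pos 0 in round 3

Answer: 3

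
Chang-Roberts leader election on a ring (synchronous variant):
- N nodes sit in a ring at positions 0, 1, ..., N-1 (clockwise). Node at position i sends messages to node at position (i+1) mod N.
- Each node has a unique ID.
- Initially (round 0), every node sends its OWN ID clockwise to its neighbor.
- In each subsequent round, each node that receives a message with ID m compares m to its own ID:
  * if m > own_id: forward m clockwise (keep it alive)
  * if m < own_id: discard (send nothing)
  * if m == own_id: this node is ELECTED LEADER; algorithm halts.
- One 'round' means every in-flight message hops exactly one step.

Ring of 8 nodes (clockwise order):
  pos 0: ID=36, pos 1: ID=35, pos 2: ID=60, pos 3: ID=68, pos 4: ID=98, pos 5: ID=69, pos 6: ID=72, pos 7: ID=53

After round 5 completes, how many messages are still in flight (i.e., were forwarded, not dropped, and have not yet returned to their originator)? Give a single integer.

Round 1: pos1(id35) recv 36: fwd; pos2(id60) recv 35: drop; pos3(id68) recv 60: drop; pos4(id98) recv 68: drop; pos5(id69) recv 98: fwd; pos6(id72) recv 69: drop; pos7(id53) recv 72: fwd; pos0(id36) recv 53: fwd
Round 2: pos2(id60) recv 36: drop; pos6(id72) recv 98: fwd; pos0(id36) recv 72: fwd; pos1(id35) recv 53: fwd
Round 3: pos7(id53) recv 98: fwd; pos1(id35) recv 72: fwd; pos2(id60) recv 53: drop
Round 4: pos0(id36) recv 98: fwd; pos2(id60) recv 72: fwd
Round 5: pos1(id35) recv 98: fwd; pos3(id68) recv 72: fwd
After round 5: 2 messages still in flight

Answer: 2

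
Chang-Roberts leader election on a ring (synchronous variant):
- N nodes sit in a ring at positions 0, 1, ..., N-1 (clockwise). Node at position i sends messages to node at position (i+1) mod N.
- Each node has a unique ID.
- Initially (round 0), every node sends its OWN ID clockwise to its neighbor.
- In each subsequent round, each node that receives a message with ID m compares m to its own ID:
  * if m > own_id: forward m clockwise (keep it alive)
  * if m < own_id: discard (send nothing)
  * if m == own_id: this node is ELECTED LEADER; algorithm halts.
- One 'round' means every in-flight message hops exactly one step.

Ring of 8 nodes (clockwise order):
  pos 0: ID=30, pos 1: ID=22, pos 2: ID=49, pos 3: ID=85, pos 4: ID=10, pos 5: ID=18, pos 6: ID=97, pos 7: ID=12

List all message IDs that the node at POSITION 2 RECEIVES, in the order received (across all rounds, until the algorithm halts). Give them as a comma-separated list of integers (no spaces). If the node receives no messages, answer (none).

Round 1: pos1(id22) recv 30: fwd; pos2(id49) recv 22: drop; pos3(id85) recv 49: drop; pos4(id10) recv 85: fwd; pos5(id18) recv 10: drop; pos6(id97) recv 18: drop; pos7(id12) recv 97: fwd; pos0(id30) recv 12: drop
Round 2: pos2(id49) recv 30: drop; pos5(id18) recv 85: fwd; pos0(id30) recv 97: fwd
Round 3: pos6(id97) recv 85: drop; pos1(id22) recv 97: fwd
Round 4: pos2(id49) recv 97: fwd
Round 5: pos3(id85) recv 97: fwd
Round 6: pos4(id10) recv 97: fwd
Round 7: pos5(id18) recv 97: fwd
Round 8: pos6(id97) recv 97: ELECTED

Answer: 22,30,97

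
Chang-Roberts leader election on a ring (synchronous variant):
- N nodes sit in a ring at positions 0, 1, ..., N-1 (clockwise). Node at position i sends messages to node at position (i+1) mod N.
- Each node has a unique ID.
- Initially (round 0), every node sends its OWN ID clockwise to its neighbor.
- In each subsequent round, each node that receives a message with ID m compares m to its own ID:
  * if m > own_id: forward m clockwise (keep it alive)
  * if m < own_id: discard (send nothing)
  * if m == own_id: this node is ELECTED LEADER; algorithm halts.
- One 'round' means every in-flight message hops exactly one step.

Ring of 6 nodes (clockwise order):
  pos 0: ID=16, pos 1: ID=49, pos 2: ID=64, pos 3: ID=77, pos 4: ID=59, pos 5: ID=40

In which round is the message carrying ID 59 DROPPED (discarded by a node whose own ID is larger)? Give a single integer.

Answer: 4

Derivation:
Round 1: pos1(id49) recv 16: drop; pos2(id64) recv 49: drop; pos3(id77) recv 64: drop; pos4(id59) recv 77: fwd; pos5(id40) recv 59: fwd; pos0(id16) recv 40: fwd
Round 2: pos5(id40) recv 77: fwd; pos0(id16) recv 59: fwd; pos1(id49) recv 40: drop
Round 3: pos0(id16) recv 77: fwd; pos1(id49) recv 59: fwd
Round 4: pos1(id49) recv 77: fwd; pos2(id64) recv 59: drop
Round 5: pos2(id64) recv 77: fwd
Round 6: pos3(id77) recv 77: ELECTED
Message ID 59 originates at pos 4; dropped at pos 2 in round 4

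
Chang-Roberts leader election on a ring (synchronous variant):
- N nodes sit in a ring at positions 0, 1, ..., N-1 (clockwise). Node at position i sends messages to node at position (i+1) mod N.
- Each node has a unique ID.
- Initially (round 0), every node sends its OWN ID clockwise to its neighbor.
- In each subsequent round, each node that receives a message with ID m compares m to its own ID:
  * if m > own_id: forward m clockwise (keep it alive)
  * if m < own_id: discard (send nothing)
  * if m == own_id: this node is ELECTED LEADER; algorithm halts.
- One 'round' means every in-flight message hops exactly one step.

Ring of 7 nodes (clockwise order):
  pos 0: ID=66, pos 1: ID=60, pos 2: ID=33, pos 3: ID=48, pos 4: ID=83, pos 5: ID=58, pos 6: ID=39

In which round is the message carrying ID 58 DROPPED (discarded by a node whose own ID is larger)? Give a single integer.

Answer: 2

Derivation:
Round 1: pos1(id60) recv 66: fwd; pos2(id33) recv 60: fwd; pos3(id48) recv 33: drop; pos4(id83) recv 48: drop; pos5(id58) recv 83: fwd; pos6(id39) recv 58: fwd; pos0(id66) recv 39: drop
Round 2: pos2(id33) recv 66: fwd; pos3(id48) recv 60: fwd; pos6(id39) recv 83: fwd; pos0(id66) recv 58: drop
Round 3: pos3(id48) recv 66: fwd; pos4(id83) recv 60: drop; pos0(id66) recv 83: fwd
Round 4: pos4(id83) recv 66: drop; pos1(id60) recv 83: fwd
Round 5: pos2(id33) recv 83: fwd
Round 6: pos3(id48) recv 83: fwd
Round 7: pos4(id83) recv 83: ELECTED
Message ID 58 originates at pos 5; dropped at pos 0 in round 2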